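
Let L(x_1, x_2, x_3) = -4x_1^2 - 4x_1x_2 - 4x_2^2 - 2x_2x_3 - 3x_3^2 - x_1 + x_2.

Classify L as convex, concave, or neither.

L is quadratic, so its Hessian is the constant matrix H = [[-8, -4, 0], [-4, -8, -2], [0, -2, -6]].
Leading principal minors: -8, 48, -256.
Signs alternate −, +, − ⇒ H ≺ 0 ⇒ concave.

concave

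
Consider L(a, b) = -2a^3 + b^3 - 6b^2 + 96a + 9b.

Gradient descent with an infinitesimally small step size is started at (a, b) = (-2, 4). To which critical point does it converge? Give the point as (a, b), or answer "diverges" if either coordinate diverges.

L is separable, so gradient descent decouples: a follows -∂L/∂a, b follows -∂L/∂b.
∂L/∂a = -6(a - 4)(a + 4); at a=-2 this is 72, so a decreases.
∂L/∂b = 3(b - 3)(b - 1); at b=4 this is 9, so b decreases.
a converges to its nearest critical value -4 (a local min of the a-part); b converges to 3. The iterate converges to (-4, 3).

(-4, 3)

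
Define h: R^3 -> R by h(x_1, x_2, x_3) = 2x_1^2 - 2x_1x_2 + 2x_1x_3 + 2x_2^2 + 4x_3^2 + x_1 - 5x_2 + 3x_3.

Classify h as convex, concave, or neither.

h is quadratic, so its Hessian is the constant matrix H = [[4, -2, 2], [-2, 4, 0], [2, 0, 8]].
Leading principal minors: 4, 12, 80.
All positive ⇒ H ≻ 0 ⇒ convex.

convex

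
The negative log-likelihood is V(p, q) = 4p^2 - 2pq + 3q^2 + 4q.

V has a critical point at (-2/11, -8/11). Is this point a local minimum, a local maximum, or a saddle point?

local minimum

The Hessian of V is constant: H = [[8, -2], [-2, 6]].
det(H) = 8·6 − (-2)² = 44.
det(H) > 0 and tr(H) = 14 > 0, so H is positive definite and the point is a local minimum.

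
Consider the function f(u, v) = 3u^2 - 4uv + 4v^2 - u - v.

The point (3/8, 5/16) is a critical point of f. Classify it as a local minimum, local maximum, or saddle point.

local minimum

The Hessian of f is constant: H = [[6, -4], [-4, 8]].
det(H) = 6·8 − (-4)² = 32.
det(H) > 0 and tr(H) = 14 > 0, so H is positive definite and the point is a local minimum.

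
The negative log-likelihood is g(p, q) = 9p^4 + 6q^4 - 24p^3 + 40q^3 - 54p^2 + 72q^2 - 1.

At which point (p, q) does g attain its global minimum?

(3, 0)

g(p,q) separates as A(p) + B(q) − 1, so its minimum is min A + min B − 1.
A'(p) = 36p(p - 3)(p + 1) vanishes at p ∈ {-1, 0, 3}; B'(q) = 24q(q + 2)(q + 3) vanishes at q ∈ {-3, -2, 0}.
Local minima of A (where A''>0): A(-1)=-21, A(3)=-405. Local minima of B: B(-3)=54, B(0)=0.
So the global minimum of g is A(3) + B(0) − 1 = -405 + 0 − 1 = -406, attained at (3, 0).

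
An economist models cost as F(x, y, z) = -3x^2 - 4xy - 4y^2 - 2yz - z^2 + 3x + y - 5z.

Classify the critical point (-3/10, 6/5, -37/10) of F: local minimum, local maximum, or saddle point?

local maximum

The Hessian is constant: H = [[-6, -4, 0], [-4, -8, -2], [0, -2, -2]].
Leading principal minors: Δ₁ = -6, Δ₂ = 32, Δ₃ = -40.
The minors alternate sign starting negative (−, +, −), so H is negative definite: a local maximum.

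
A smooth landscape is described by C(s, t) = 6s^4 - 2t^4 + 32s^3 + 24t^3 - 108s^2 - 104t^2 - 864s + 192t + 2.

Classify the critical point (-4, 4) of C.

saddle point

The mixed partial ∂²C/∂s∂t is 0, so the Hessian at any point is diag(C_ss, C_tt) = diag(24(3s^2 + 8s - 9), 8(-3t^2 + 18t - 26)).
At (-4, 4): H = diag(168, -16).
The eigenvalues have opposite signs, so H is indefinite: a saddle point.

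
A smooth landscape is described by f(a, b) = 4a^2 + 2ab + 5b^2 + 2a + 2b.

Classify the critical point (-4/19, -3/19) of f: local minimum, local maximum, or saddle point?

The Hessian of f is constant: H = [[8, 2], [2, 10]].
det(H) = 8·10 − 2² = 76.
det(H) > 0 and tr(H) = 18 > 0, so H is positive definite and the point is a local minimum.

local minimum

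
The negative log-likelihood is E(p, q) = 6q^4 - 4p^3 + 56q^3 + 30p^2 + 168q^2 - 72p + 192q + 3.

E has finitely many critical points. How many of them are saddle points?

E separates as a function of p plus a function of q, so ∇E=0 decouples.
∂E/∂p = -12(p - 3)(p - 2) = 0 at p ∈ {2, 3}; ∂E/∂q = 24(q + 1)(q + 2)(q + 4) = 0 at q ∈ {-4, -2, -1}.
The Hessian is diagonal: diag(E_pp, E_qq). Second derivatives: E_pp(2)=12, E_pp(3)=-12; E_qq(-4)=144, E_qq(-2)=-48, E_qq(-1)=72.
Saddle points occur where the two diagonal entries have opposite signs: (2, -2), (3, -4), (3, -1). Count: 3.

3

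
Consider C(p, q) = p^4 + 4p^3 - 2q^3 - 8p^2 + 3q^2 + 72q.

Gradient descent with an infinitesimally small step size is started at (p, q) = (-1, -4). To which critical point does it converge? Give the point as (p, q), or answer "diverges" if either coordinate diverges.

C is separable, so gradient descent decouples: p follows -∂C/∂p, q follows -∂C/∂q.
∂C/∂p = 4p(p - 1)(p + 4); at p=-1 this is 24, so p decreases.
∂C/∂q = -6(q - 4)(q + 3); at q=-4 this is -48, so q increases.
p converges to its nearest critical value -4 (a local min of the p-part); q converges to -3. The iterate converges to (-4, -3).

(-4, -3)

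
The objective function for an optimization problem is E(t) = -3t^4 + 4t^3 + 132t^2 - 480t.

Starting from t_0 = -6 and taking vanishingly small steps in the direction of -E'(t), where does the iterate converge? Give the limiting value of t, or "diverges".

E'(t) = -12(t - 4)(t - 2)(t + 5), so E'(-6) = 960.
Gradient descent moves in the -E' direction, i.e. t is decreasing.
There is no critical point below t=-6, and E' keeps the same sign, so the iterate runs off to −∞.

diverges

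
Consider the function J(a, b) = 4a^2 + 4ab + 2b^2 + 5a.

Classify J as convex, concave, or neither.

J is quadratic, so its Hessian is the constant matrix H = [[8, 4], [4, 4]].
det(H) = 16, tr(H) = 12.
det(H) > 0 and tr(H) > 0, so H is positive definite everywhere: convex.

convex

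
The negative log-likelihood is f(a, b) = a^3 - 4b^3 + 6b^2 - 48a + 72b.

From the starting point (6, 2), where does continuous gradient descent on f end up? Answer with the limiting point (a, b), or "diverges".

(4, -2)

f is separable, so gradient descent decouples: a follows -∂f/∂a, b follows -∂f/∂b.
∂f/∂a = 3(a - 4)(a + 4); at a=6 this is 60, so a decreases.
∂f/∂b = -12(b - 3)(b + 2); at b=2 this is 48, so b decreases.
a converges to its nearest critical value 4 (a local min of the a-part); b converges to -2. The iterate converges to (4, -2).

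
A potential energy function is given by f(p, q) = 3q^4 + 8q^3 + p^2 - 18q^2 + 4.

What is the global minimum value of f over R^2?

f(p,q) separates as A(p) + B(q) + 4, so its minimum is min A + min B + 4.
A'(p) = 2p vanishes at p ∈ {0}; B'(q) = 12q(q - 1)(q + 3) vanishes at q ∈ {-3, 0, 1}.
Local minima of A (where A''>0): A(0)=0. Local minima of B: B(-3)=-135, B(1)=-7.
So the global minimum of f is A(0) + B(-3) + 4 = 0 − 135 + 4 = -131, attained at (0, -3).

-131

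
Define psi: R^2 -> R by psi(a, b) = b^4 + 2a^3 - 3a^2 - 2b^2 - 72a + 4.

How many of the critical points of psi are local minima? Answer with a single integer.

2

psi separates as a function of a plus a function of b, so ∇psi=0 decouples.
∂psi/∂a = 6(a - 4)(a + 3) = 0 at a ∈ {-3, 4}; ∂psi/∂b = 4b(b - 1)(b + 1) = 0 at b ∈ {-1, 0, 1}.
The Hessian is diagonal: diag(psi_aa, psi_bb). Second derivatives: psi_aa(-3)=-42, psi_aa(4)=42; psi_bb(-1)=8, psi_bb(0)=-4, psi_bb(1)=8.
Local minima occur where both diagonal entries positive: (4, -1), (4, 1). Count: 2.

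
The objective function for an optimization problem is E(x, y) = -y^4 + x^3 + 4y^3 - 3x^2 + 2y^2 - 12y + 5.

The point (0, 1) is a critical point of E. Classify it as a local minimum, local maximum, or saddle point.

The mixed partial ∂²E/∂x∂y is 0, so the Hessian at any point is diag(E_xx, E_yy) = diag(6(x - 1), 4(-3y^2 + 6y + 1)).
At (0, 1): H = diag(-6, 16).
The eigenvalues have opposite signs, so H is indefinite: a saddle point.

saddle point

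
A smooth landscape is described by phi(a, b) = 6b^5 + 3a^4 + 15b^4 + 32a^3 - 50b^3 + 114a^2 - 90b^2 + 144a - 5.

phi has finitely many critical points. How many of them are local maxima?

2

phi separates as a function of a plus a function of b, so ∇phi=0 decouples.
∂phi/∂a = 12(a + 1)(a + 3)(a + 4) = 0 at a ∈ {-4, -3, -1}; ∂phi/∂b = 30b(b - 2)(b + 1)(b + 3) = 0 at b ∈ {-3, -1, 0, 2}.
The Hessian is diagonal: diag(phi_aa, phi_bb). Second derivatives: phi_aa(-4)=36, phi_aa(-3)=-24, phi_aa(-1)=72; phi_bb(-3)=-900, phi_bb(-1)=180, phi_bb(0)=-180, phi_bb(2)=900.
Local maxima occur where both diagonal entries negative: (-3, -3), (-3, 0). Count: 2.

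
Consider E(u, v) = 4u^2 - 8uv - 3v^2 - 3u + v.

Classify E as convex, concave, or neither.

E is quadratic, so its Hessian is the constant matrix H = [[8, -8], [-8, -6]].
det(H) = -112, tr(H) = 2.
det(H) < 0, so H is indefinite: neither convex nor concave.

neither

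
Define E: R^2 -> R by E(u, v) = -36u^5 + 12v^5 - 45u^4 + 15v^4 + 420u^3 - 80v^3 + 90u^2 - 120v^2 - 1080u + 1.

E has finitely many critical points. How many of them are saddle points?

E separates as a function of u plus a function of v, so ∇E=0 decouples.
∂E/∂u = -180(u - 2)(u - 1)(u + 1)(u + 3) = 0 at u ∈ {-3, -1, 1, 2}; ∂E/∂v = 60v(v - 2)(v + 1)(v + 2) = 0 at v ∈ {-2, -1, 0, 2}.
The Hessian is diagonal: diag(E_uu, E_vv). Second derivatives: E_uu(-3)=7200, E_uu(-1)=-2160, E_uu(1)=1440, E_uu(2)=-2700; E_vv(-2)=-480, E_vv(-1)=180, E_vv(0)=-240, E_vv(2)=1440.
Saddle points occur where the two diagonal entries have opposite signs: (-3, -2), (-3, 0), (-1, -1), (-1, 2), (1, -2), (1, 0), (2, -1), (2, 2). Count: 8.

8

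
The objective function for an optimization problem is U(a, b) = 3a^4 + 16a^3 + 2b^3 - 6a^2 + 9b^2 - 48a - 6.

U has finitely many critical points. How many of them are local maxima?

U separates as a function of a plus a function of b, so ∇U=0 decouples.
∂U/∂a = 12(a - 1)(a + 1)(a + 4) = 0 at a ∈ {-4, -1, 1}; ∂U/∂b = 6b(b + 3) = 0 at b ∈ {-3, 0}.
The Hessian is diagonal: diag(U_aa, U_bb). Second derivatives: U_aa(-4)=180, U_aa(-1)=-72, U_aa(1)=120; U_bb(-3)=-18, U_bb(0)=18.
Local maxima occur where both diagonal entries negative: (-1, -3). Count: 1.

1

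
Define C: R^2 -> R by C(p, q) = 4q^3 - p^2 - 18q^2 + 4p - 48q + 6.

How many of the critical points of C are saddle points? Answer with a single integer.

1

C separates as a function of p plus a function of q, so ∇C=0 decouples.
∂C/∂p = -2(p - 2) = 0 at p ∈ {2}; ∂C/∂q = 12(q - 4)(q + 1) = 0 at q ∈ {-1, 4}.
The Hessian is diagonal: diag(C_pp, C_qq). Second derivatives: C_pp(2)=-2; C_qq(-1)=-60, C_qq(4)=60.
Saddle points occur where the two diagonal entries have opposite signs: (2, 4). Count: 1.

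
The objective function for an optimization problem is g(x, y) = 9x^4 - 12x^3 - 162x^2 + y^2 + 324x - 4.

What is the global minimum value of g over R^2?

g(x,y) separates as P(x) + Q(y) − 4, so its minimum is min P + min Q − 4.
P'(x) = 36(x - 3)(x - 1)(x + 3) vanishes at x ∈ {-3, 1, 3}; Q'(y) = 2y vanishes at y ∈ {0}.
Local minima of P (where P''>0): P(-3)=-1377, P(3)=-81. Local minima of Q: Q(0)=0.
So the global minimum of g is P(-3) + Q(0) − 4 = -1377 + 0 − 4 = -1381, attained at (-3, 0).

-1381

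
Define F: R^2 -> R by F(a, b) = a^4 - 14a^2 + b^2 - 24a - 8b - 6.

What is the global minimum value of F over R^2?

-139

F(a,b) separates as P(a) + Q(b) − 6, so its minimum is min P + min Q − 6.
P'(a) = 4(a - 3)(a + 1)(a + 2) vanishes at a ∈ {-2, -1, 3}; Q'(b) = 2b - 8 vanishes at b ∈ {4}.
Local minima of P (where P''>0): P(-2)=8, P(3)=-117. Local minima of Q: Q(4)=-16.
So the global minimum of F is P(3) + Q(4) − 6 = -117 − 16 − 6 = -139, attained at (3, 4).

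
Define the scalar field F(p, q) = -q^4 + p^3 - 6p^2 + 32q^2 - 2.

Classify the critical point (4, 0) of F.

The mixed partial ∂²F/∂p∂q is 0, so the Hessian at any point is diag(F_pp, F_qq) = diag(6(p - 2), 4(-3q^2 + 16)).
At (4, 0): H = diag(12, 64).
Both eigenvalues are positive, so H is positive definite: a local minimum.

local minimum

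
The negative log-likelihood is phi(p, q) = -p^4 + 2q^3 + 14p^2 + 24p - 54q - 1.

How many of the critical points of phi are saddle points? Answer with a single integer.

3

phi separates as a function of p plus a function of q, so ∇phi=0 decouples.
∂phi/∂p = -4(p - 3)(p + 1)(p + 2) = 0 at p ∈ {-2, -1, 3}; ∂phi/∂q = 6(q - 3)(q + 3) = 0 at q ∈ {-3, 3}.
The Hessian is diagonal: diag(phi_pp, phi_qq). Second derivatives: phi_pp(-2)=-20, phi_pp(-1)=16, phi_pp(3)=-80; phi_qq(-3)=-36, phi_qq(3)=36.
Saddle points occur where the two diagonal entries have opposite signs: (-2, 3), (-1, -3), (3, 3). Count: 3.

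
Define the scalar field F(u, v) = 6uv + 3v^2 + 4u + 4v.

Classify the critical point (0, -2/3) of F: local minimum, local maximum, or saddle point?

The Hessian of F is constant: H = [[0, 6], [6, 6]].
det(H) = 0·6 − 6² = -36.
Since det(H) < 0, H is indefinite and the critical point is a saddle point.

saddle point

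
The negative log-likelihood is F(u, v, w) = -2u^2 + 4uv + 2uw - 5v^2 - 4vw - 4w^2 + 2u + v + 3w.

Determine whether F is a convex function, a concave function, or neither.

F is quadratic, so its Hessian is the constant matrix H = [[-4, 4, 2], [4, -10, -4], [2, -4, -8]].
Leading principal minors: -4, 24, -152.
Signs alternate −, +, − ⇒ H ≺ 0 ⇒ concave.

concave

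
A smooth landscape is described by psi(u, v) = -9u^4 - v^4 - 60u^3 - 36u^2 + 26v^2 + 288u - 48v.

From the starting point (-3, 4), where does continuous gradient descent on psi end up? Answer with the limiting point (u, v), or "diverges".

psi is separable, so gradient descent decouples: u follows -∂psi/∂u, v follows -∂psi/∂v.
∂psi/∂u = -36(u - 1)(u + 2)(u + 4); at u=-3 this is -144, so u increases.
∂psi/∂v = -4(v - 3)(v - 1)(v + 4); at v=4 this is -96, so v increases.
The v-coordinate has no critical point in that direction and runs off to infinity.

diverges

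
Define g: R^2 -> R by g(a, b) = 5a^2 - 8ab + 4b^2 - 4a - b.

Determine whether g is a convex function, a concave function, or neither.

convex

g is quadratic, so its Hessian is the constant matrix H = [[10, -8], [-8, 8]].
det(H) = 16, tr(H) = 18.
det(H) > 0 and tr(H) > 0, so H is positive definite everywhere: convex.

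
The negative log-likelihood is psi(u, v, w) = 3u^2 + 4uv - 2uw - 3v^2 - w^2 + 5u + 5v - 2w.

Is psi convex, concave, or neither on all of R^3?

psi is quadratic, so its Hessian is the constant matrix H = [[6, 4, -2], [4, -6, 0], [-2, 0, -2]].
Leading principal minors: 6, -52, 128.
Neither pattern holds ⇒ H is indefinite ⇒ neither convex nor concave.

neither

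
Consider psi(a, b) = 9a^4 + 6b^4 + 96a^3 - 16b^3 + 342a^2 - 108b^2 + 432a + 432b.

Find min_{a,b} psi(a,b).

psi(a,b) separates as P(a) + Q(b), so its minimum is min P + min Q.
P'(a) = 36(a + 1)(a + 3)(a + 4) vanishes at a ∈ {-4, -3, -1}; Q'(b) = 24(b - 3)(b - 2)(b + 3) vanishes at b ∈ {-3, 2, 3}.
Local minima of P (where P''>0): P(-4)=-96, P(-1)=-177. Local minima of Q: Q(-3)=-1350, Q(3)=378.
So the global minimum of psi is P(-1) + Q(-3) = -177 − 1350 = -1527, attained at (-1, -3).

-1527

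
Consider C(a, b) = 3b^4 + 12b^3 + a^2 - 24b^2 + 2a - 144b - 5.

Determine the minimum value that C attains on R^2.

-246

C(a,b) separates as P(a) + Q(b) − 5, so its minimum is min P + min Q − 5.
P'(a) = 2a + 2 vanishes at a ∈ {-1}; Q'(b) = 12(b - 2)(b + 2)(b + 3) vanishes at b ∈ {-3, -2, 2}.
Local minima of P (where P''>0): P(-1)=-1. Local minima of Q: Q(-3)=135, Q(2)=-240.
So the global minimum of C is P(-1) + Q(2) − 5 = -1 − 240 − 5 = -246, attained at (-1, 2).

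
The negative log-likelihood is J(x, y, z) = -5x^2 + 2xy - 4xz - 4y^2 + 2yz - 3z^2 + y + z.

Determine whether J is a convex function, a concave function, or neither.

concave

J is quadratic, so its Hessian is the constant matrix H = [[-10, 2, -4], [2, -8, 2], [-4, 2, -6]].
Leading principal minors: -10, 76, -320.
Signs alternate −, +, − ⇒ H ≺ 0 ⇒ concave.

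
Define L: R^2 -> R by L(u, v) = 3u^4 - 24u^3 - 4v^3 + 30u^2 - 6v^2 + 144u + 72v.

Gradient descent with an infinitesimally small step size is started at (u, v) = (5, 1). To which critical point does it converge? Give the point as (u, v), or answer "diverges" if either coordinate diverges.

(4, -3)

L is separable, so gradient descent decouples: u follows -∂L/∂u, v follows -∂L/∂v.
∂L/∂u = 12(u - 4)(u - 3)(u + 1); at u=5 this is 144, so u decreases.
∂L/∂v = -12(v - 2)(v + 3); at v=1 this is 48, so v decreases.
u converges to its nearest critical value 4 (a local min of the u-part); v converges to -3. The iterate converges to (4, -3).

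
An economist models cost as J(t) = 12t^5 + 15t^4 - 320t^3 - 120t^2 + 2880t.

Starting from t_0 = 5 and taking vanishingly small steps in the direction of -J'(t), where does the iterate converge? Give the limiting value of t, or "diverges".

J'(t) = 60(t - 3)(t - 2)(t + 2)(t + 4), so J'(5) = 22680.
Gradient descent moves in the -J' direction, i.e. t is decreasing.
The nearest critical point in that direction is t = 3, where J'' = 2100 > 0 (a local minimum). The iterate converges there.

3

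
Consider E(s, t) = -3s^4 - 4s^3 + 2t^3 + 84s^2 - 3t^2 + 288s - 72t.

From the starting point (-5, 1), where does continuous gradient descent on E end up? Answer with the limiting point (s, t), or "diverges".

E is separable, so gradient descent decouples: s follows -∂E/∂s, t follows -∂E/∂t.
∂E/∂s = -12(s - 4)(s + 2)(s + 3); at s=-5 this is 648, so s decreases.
∂E/∂t = 6(t - 4)(t + 3); at t=1 this is -72, so t increases.
The s-coordinate has no critical point in that direction and runs off to infinity.

diverges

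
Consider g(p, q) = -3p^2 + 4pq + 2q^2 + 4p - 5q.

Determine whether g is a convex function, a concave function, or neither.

g is quadratic, so its Hessian is the constant matrix H = [[-6, 4], [4, 4]].
det(H) = -40, tr(H) = -2.
det(H) < 0, so H is indefinite: neither convex nor concave.

neither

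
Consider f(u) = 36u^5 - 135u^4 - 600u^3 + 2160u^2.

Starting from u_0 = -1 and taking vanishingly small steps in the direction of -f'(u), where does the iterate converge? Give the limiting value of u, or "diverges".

0

f'(u) = 180u(u - 4)(u - 2)(u + 3), so f'(-1) = -5400.
Gradient descent moves in the -f' direction, i.e. u is increasing.
The nearest critical point in that direction is u = 0, where f'' = 4320 > 0 (a local minimum). The iterate converges there.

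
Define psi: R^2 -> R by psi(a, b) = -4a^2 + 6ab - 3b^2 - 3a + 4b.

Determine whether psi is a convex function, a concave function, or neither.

psi is quadratic, so its Hessian is the constant matrix H = [[-8, 6], [6, -6]].
det(H) = 12, tr(H) = -14.
det(H) > 0 and tr(H) < 0, so H is negative definite everywhere: concave.

concave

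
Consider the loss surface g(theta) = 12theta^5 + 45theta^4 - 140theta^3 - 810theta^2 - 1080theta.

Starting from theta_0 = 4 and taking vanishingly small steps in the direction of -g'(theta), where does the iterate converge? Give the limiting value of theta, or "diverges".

3

g'(theta) = 60(theta - 3)(theta + 1)(theta + 2)(theta + 3), so g'(4) = 12600.
Gradient descent moves in the -g' direction, i.e. theta is decreasing.
The nearest critical point in that direction is theta = 3, where g'' = 7200 > 0 (a local minimum). The iterate converges there.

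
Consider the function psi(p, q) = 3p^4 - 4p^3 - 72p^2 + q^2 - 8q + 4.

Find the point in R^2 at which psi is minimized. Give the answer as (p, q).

psi(p,q) separates as A(p) + B(q) + 4, so its minimum is min A + min B + 4.
A'(p) = 12p(p - 4)(p + 3) vanishes at p ∈ {-3, 0, 4}; B'(q) = 2q - 8 vanishes at q ∈ {4}.
Local minima of A (where A''>0): A(-3)=-297, A(4)=-640. Local minima of B: B(4)=-16.
So the global minimum of psi is A(4) + B(4) + 4 = -640 − 16 + 4 = -652, attained at (4, 4).

(4, 4)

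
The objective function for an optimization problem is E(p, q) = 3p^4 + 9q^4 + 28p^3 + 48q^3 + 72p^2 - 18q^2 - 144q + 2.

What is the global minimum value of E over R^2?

-478

E(p,q) separates as A(p) + B(q) + 2, so its minimum is min A + min B + 2.
A'(p) = 12p(p + 3)(p + 4) vanishes at p ∈ {-4, -3, 0}; B'(q) = 36(q - 1)(q + 1)(q + 4) vanishes at q ∈ {-4, -1, 1}.
Local minima of A (where A''>0): A(-4)=128, A(0)=0. Local minima of B: B(-4)=-480, B(1)=-105.
So the global minimum of E is A(0) + B(-4) + 2 = 0 − 480 + 2 = -478, attained at (0, -4).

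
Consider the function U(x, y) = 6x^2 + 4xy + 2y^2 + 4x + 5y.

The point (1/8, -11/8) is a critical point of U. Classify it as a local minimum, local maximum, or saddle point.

local minimum

The Hessian of U is constant: H = [[12, 4], [4, 4]].
det(H) = 12·4 − 4² = 32.
det(H) > 0 and tr(H) = 16 > 0, so H is positive definite and the point is a local minimum.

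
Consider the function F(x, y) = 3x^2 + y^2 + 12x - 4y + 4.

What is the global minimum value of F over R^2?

-12

F(x,y) separates as P(x) + Q(y) + 4, so its minimum is min P + min Q + 4.
P'(x) = 6x + 12 vanishes at x ∈ {-2}; Q'(y) = 2y - 4 vanishes at y ∈ {2}.
Local minima of P (where P''>0): P(-2)=-12. Local minima of Q: Q(2)=-4.
So the global minimum of F is P(-2) + Q(2) + 4 = -12 − 4 + 4 = -12, attained at (-2, 2).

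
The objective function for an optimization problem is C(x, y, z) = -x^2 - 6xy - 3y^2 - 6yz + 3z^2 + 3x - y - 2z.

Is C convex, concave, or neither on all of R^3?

C is quadratic, so its Hessian is the constant matrix H = [[-2, -6, 0], [-6, -6, -6], [0, -6, 6]].
Leading principal minors: -2, -24, -72.
Neither pattern holds ⇒ H is indefinite ⇒ neither convex nor concave.

neither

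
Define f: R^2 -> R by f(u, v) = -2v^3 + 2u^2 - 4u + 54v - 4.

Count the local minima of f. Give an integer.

f separates as a function of u plus a function of v, so ∇f=0 decouples.
∂f/∂u = 4(u - 1) = 0 at u ∈ {1}; ∂f/∂v = -6(v - 3)(v + 3) = 0 at v ∈ {-3, 3}.
The Hessian is diagonal: diag(f_uu, f_vv). Second derivatives: f_uu(1)=4; f_vv(-3)=36, f_vv(3)=-36.
Local minima occur where both diagonal entries positive: (1, -3). Count: 1.

1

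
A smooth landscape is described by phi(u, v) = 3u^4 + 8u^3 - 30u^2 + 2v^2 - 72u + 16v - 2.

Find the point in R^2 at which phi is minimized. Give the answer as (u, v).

phi(u,v) separates as P(u) + Q(v) − 2, so its minimum is min P + min Q − 2.
P'(u) = 12(u - 2)(u + 1)(u + 3) vanishes at u ∈ {-3, -1, 2}; Q'(v) = 4v + 16 vanishes at v ∈ {-4}.
Local minima of P (where P''>0): P(-3)=-27, P(2)=-152. Local minima of Q: Q(-4)=-32.
So the global minimum of phi is P(2) + Q(-4) − 2 = -152 − 32 − 2 = -186, attained at (2, -4).

(2, -4)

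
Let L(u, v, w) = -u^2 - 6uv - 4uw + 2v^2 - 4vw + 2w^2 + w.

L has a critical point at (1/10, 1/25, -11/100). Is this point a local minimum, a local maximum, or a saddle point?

The Hessian is constant: H = [[-2, -6, -4], [-6, 4, -4], [-4, -4, 4]].
Leading principal minors: Δ₁ = -2, Δ₂ = -44, Δ₃ = -400.
The minors fit neither the all-positive nor the alternating-sign pattern, so H is indefinite: a saddle point.

saddle point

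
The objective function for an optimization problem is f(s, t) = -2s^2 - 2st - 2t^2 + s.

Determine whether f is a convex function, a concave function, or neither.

concave

f is quadratic, so its Hessian is the constant matrix H = [[-4, -2], [-2, -4]].
det(H) = 12, tr(H) = -8.
det(H) > 0 and tr(H) < 0, so H is negative definite everywhere: concave.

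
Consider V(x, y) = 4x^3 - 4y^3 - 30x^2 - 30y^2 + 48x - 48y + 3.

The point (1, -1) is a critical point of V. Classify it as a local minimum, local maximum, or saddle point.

local maximum

The mixed partial ∂²V/∂x∂y is 0, so the Hessian at any point is diag(V_xx, V_yy) = diag(12(2x - 5), -12(2y + 5)).
At (1, -1): H = diag(-36, -36).
Both eigenvalues are negative, so H is negative definite: a local maximum.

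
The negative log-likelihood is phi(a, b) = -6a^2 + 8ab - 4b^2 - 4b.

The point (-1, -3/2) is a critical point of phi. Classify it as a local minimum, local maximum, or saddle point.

local maximum

The Hessian of phi is constant: H = [[-12, 8], [8, -8]].
det(H) = (-12)·(-8) − 8² = 32.
det(H) > 0 and tr(H) = -20 < 0, so H is negative definite and the point is a local maximum.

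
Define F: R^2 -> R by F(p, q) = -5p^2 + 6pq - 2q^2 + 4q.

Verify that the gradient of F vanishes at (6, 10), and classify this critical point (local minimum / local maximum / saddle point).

local maximum

∇F = (-10p + 6q, 6p - 4q + 4); substituting (6, 10) gives ∇F = (0, 0), so (6, 10) is indeed a critical point.
The Hessian of F is constant: H = [[-10, 6], [6, -4]].
det(H) = (-10)·(-4) − 6² = 4.
det(H) > 0 and tr(H) = -14 < 0, so H is negative definite and the point is a local maximum.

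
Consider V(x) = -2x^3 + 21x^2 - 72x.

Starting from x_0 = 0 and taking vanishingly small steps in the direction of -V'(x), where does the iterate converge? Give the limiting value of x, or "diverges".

3

V'(x) = -6(x - 4)(x - 3), so V'(0) = -72.
Gradient descent moves in the -V' direction, i.e. x is increasing.
The nearest critical point in that direction is x = 3, where V'' = 6 > 0 (a local minimum). The iterate converges there.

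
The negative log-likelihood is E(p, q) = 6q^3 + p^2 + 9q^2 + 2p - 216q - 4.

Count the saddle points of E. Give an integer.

1

E separates as a function of p plus a function of q, so ∇E=0 decouples.
∂E/∂p = 2(p + 1) = 0 at p ∈ {-1}; ∂E/∂q = 18(q - 3)(q + 4) = 0 at q ∈ {-4, 3}.
The Hessian is diagonal: diag(E_pp, E_qq). Second derivatives: E_pp(-1)=2; E_qq(-4)=-126, E_qq(3)=126.
Saddle points occur where the two diagonal entries have opposite signs: (-1, -4). Count: 1.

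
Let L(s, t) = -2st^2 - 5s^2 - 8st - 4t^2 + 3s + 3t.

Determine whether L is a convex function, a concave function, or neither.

The term -2st^2 is cubic, so the Hessian is not constant.
∂²L/∂t² = -4s - 8, which takes both signs as s varies (negative for sufficiently large s). A diagonal entry of the Hessian changing sign means the Hessian is neither positive- nor negative-semidefinite on all of R^2.

neither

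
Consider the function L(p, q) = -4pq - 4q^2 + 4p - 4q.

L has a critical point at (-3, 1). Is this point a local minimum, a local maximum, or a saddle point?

The Hessian of L is constant: H = [[0, -4], [-4, -8]].
det(H) = 0·(-8) − (-4)² = -16.
Since det(H) < 0, H is indefinite and the critical point is a saddle point.

saddle point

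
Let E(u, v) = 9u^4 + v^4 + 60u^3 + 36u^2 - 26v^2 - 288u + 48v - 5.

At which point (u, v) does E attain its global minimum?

(1, -4)

E(u,v) separates as P(u) + Q(v) − 5, so its minimum is min P + min Q − 5.
P'(u) = 36(u - 1)(u + 2)(u + 4) vanishes at u ∈ {-4, -2, 1}; Q'(v) = 4(v - 3)(v - 1)(v + 4) vanishes at v ∈ {-4, 1, 3}.
Local minima of P (where P''>0): P(-4)=192, P(1)=-183. Local minima of Q: Q(-4)=-352, Q(3)=-9.
So the global minimum of E is P(1) + Q(-4) − 5 = -183 − 352 − 5 = -540, attained at (1, -4).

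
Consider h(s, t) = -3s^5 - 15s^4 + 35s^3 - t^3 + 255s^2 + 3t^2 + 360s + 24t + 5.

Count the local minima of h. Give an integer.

h separates as a function of s plus a function of t, so ∇h=0 decouples.
∂h/∂s = -15(s - 3)(s + 1)(s + 2)(s + 4) = 0 at s ∈ {-4, -2, -1, 3}; ∂h/∂t = -3(t - 4)(t + 2) = 0 at t ∈ {-2, 4}.
The Hessian is diagonal: diag(h_ss, h_tt). Second derivatives: h_ss(-4)=630, h_ss(-2)=-150, h_ss(-1)=180, h_ss(3)=-2100; h_tt(-2)=18, h_tt(4)=-18.
Local minima occur where both diagonal entries positive: (-4, -2), (-1, -2). Count: 2.

2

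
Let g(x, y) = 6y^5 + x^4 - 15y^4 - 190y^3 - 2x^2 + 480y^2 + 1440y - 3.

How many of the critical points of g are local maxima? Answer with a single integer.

2

g separates as a function of x plus a function of y, so ∇g=0 decouples.
∂g/∂x = 4x(x - 1)(x + 1) = 0 at x ∈ {-1, 0, 1}; ∂g/∂y = 30(y - 4)(y - 3)(y + 1)(y + 4) = 0 at y ∈ {-4, -1, 3, 4}.
The Hessian is diagonal: diag(g_xx, g_yy). Second derivatives: g_xx(-1)=8, g_xx(0)=-4, g_xx(1)=8; g_yy(-4)=-5040, g_yy(-1)=1800, g_yy(3)=-840, g_yy(4)=1200.
Local maxima occur where both diagonal entries negative: (0, -4), (0, 3). Count: 2.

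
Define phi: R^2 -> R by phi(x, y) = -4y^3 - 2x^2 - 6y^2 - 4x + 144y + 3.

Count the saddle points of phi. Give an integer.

1

phi separates as a function of x plus a function of y, so ∇phi=0 decouples.
∂phi/∂x = -4(x + 1) = 0 at x ∈ {-1}; ∂phi/∂y = -12(y - 3)(y + 4) = 0 at y ∈ {-4, 3}.
The Hessian is diagonal: diag(phi_xx, phi_yy). Second derivatives: phi_xx(-1)=-4; phi_yy(-4)=84, phi_yy(3)=-84.
Saddle points occur where the two diagonal entries have opposite signs: (-1, -4). Count: 1.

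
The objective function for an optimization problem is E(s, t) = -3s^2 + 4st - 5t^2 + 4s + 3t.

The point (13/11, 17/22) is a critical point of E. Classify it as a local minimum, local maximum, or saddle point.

The Hessian of E is constant: H = [[-6, 4], [4, -10]].
det(H) = (-6)·(-10) − 4² = 44.
det(H) > 0 and tr(H) = -16 < 0, so H is negative definite and the point is a local maximum.

local maximum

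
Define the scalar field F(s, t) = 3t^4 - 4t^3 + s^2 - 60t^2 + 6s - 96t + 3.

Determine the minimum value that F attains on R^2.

-838

F(s,t) separates as P(s) + Q(t) + 3, so its minimum is min P + min Q + 3.
P'(s) = 2s + 6 vanishes at s ∈ {-3}; Q'(t) = 12(t - 4)(t + 1)(t + 2) vanishes at t ∈ {-2, -1, 4}.
Local minima of P (where P''>0): P(-3)=-9. Local minima of Q: Q(-2)=32, Q(4)=-832.
So the global minimum of F is P(-3) + Q(4) + 3 = -9 − 832 + 3 = -838, attained at (-3, 4).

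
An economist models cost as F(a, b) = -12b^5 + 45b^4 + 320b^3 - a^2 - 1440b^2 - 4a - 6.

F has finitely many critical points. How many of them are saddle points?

2

F separates as a function of a plus a function of b, so ∇F=0 decouples.
∂F/∂a = -2(a + 2) = 0 at a ∈ {-2}; ∂F/∂b = -60b(b - 4)(b - 3)(b + 4) = 0 at b ∈ {-4, 0, 3, 4}.
The Hessian is diagonal: diag(F_aa, F_bb). Second derivatives: F_aa(-2)=-2; F_bb(-4)=13440, F_bb(0)=-2880, F_bb(3)=1260, F_bb(4)=-1920.
Saddle points occur where the two diagonal entries have opposite signs: (-2, -4), (-2, 3). Count: 2.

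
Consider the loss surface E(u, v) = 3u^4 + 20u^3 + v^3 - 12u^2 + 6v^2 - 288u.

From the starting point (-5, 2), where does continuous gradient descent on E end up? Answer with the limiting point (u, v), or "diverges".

E is separable, so gradient descent decouples: u follows -∂E/∂u, v follows -∂E/∂v.
∂E/∂u = 12(u - 2)(u + 3)(u + 4); at u=-5 this is -168, so u increases.
∂E/∂v = 3v(v + 4); at v=2 this is 36, so v decreases.
u converges to its nearest critical value -4 (a local min of the u-part); v converges to 0. The iterate converges to (-4, 0).

(-4, 0)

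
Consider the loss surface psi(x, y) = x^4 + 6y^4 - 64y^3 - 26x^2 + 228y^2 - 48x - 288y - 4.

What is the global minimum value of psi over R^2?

-474

psi(x,y) separates as P(x) + Q(y) − 4, so its minimum is min P + min Q − 4.
P'(x) = 4(x - 4)(x + 1)(x + 3) vanishes at x ∈ {-3, -1, 4}; Q'(y) = 24(y - 4)(y - 3)(y - 1) vanishes at y ∈ {1, 3, 4}.
Local minima of P (where P''>0): P(-3)=-9, P(4)=-352. Local minima of Q: Q(1)=-118, Q(4)=-64.
So the global minimum of psi is P(4) + Q(1) − 4 = -352 − 118 − 4 = -474, attained at (4, 1).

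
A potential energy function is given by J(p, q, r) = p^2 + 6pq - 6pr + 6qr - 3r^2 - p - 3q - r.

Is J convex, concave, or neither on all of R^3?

J is quadratic, so its Hessian is the constant matrix H = [[2, 6, -6], [6, 0, 6], [-6, 6, -6]].
Leading principal minors: 2, -36, -288.
Neither pattern holds ⇒ H is indefinite ⇒ neither convex nor concave.

neither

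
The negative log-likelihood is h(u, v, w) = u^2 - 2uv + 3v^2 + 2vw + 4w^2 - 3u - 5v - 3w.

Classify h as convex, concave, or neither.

convex

h is quadratic, so its Hessian is the constant matrix H = [[2, -2, 0], [-2, 6, 2], [0, 2, 8]].
Leading principal minors: 2, 8, 56.
All positive ⇒ H ≻ 0 ⇒ convex.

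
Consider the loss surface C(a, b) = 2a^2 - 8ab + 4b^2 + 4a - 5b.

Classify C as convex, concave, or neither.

neither

C is quadratic, so its Hessian is the constant matrix H = [[4, -8], [-8, 8]].
det(H) = -32, tr(H) = 12.
det(H) < 0, so H is indefinite: neither convex nor concave.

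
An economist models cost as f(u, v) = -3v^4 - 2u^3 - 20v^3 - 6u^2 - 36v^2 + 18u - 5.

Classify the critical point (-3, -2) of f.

local minimum

The mixed partial ∂²f/∂u∂v is 0, so the Hessian at any point is diag(f_uu, f_vv) = diag(-12(u + 1), -12(3v^2 + 10v + 6)).
At (-3, -2): H = diag(24, 24).
Both eigenvalues are positive, so H is positive definite: a local minimum.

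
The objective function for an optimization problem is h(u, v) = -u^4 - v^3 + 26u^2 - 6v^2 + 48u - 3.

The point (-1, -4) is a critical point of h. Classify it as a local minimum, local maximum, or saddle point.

The mixed partial ∂²h/∂u∂v is 0, so the Hessian at any point is diag(h_uu, h_vv) = diag(4(-3u^2 + 13), -6(v + 2)).
At (-1, -4): H = diag(40, 12).
Both eigenvalues are positive, so H is positive definite: a local minimum.

local minimum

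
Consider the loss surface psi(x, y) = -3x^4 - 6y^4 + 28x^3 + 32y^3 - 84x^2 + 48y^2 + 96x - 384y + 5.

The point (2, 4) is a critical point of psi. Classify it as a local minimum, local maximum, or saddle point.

saddle point

The mixed partial ∂²psi/∂x∂y is 0, so the Hessian at any point is diag(psi_xx, psi_yy) = diag(12(-3x^2 + 14x - 14), 24(-3y^2 + 8y + 4)).
At (2, 4): H = diag(24, -288).
The eigenvalues have opposite signs, so H is indefinite: a saddle point.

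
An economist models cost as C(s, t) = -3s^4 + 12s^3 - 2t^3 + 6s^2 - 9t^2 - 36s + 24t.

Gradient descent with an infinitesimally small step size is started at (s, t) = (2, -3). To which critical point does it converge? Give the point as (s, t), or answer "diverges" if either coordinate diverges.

(1, -4)

C is separable, so gradient descent decouples: s follows -∂C/∂s, t follows -∂C/∂t.
∂C/∂s = -12(s - 3)(s - 1)(s + 1); at s=2 this is 36, so s decreases.
∂C/∂t = -6(t - 1)(t + 4); at t=-3 this is 24, so t decreases.
s converges to its nearest critical value 1 (a local min of the s-part); t converges to -4. The iterate converges to (1, -4).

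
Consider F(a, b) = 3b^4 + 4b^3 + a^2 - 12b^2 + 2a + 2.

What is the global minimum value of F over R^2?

-31

F(a,b) separates as P(a) + Q(b) + 2, so its minimum is min P + min Q + 2.
P'(a) = 2a + 2 vanishes at a ∈ {-1}; Q'(b) = 12b(b - 1)(b + 2) vanishes at b ∈ {-2, 0, 1}.
Local minima of P (where P''>0): P(-1)=-1. Local minima of Q: Q(-2)=-32, Q(1)=-5.
So the global minimum of F is P(-1) + Q(-2) + 2 = -1 − 32 + 2 = -31, attained at (-1, -2).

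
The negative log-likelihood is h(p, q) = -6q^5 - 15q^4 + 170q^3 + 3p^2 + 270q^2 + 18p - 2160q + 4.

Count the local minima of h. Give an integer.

2

h separates as a function of p plus a function of q, so ∇h=0 decouples.
∂h/∂p = 6(p + 3) = 0 at p ∈ {-3}; ∂h/∂q = -30(q - 3)(q - 2)(q + 3)(q + 4) = 0 at q ∈ {-4, -3, 2, 3}.
The Hessian is diagonal: diag(h_pp, h_qq). Second derivatives: h_pp(-3)=6; h_qq(-4)=1260, h_qq(-3)=-900, h_qq(2)=900, h_qq(3)=-1260.
Local minima occur where both diagonal entries positive: (-3, -4), (-3, 2). Count: 2.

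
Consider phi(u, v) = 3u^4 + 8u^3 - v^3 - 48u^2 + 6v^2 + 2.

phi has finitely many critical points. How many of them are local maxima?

phi separates as a function of u plus a function of v, so ∇phi=0 decouples.
∂phi/∂u = 12u(u - 2)(u + 4) = 0 at u ∈ {-4, 0, 2}; ∂phi/∂v = -3v(v - 4) = 0 at v ∈ {0, 4}.
The Hessian is diagonal: diag(phi_uu, phi_vv). Second derivatives: phi_uu(-4)=288, phi_uu(0)=-96, phi_uu(2)=144; phi_vv(0)=12, phi_vv(4)=-12.
Local maxima occur where both diagonal entries negative: (0, 4). Count: 1.

1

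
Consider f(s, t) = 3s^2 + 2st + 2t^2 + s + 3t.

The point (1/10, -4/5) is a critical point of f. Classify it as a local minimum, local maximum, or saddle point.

local minimum

The Hessian of f is constant: H = [[6, 2], [2, 4]].
det(H) = 6·4 − 2² = 20.
det(H) > 0 and tr(H) = 10 > 0, so H is positive definite and the point is a local minimum.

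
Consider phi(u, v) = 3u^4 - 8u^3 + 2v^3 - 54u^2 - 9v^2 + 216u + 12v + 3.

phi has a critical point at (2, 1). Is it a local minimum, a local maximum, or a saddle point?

local maximum

The mixed partial ∂²phi/∂u∂v is 0, so the Hessian at any point is diag(phi_uu, phi_vv) = diag(12(3u^2 - 4u - 9), 6(2v - 3)).
At (2, 1): H = diag(-60, -6).
Both eigenvalues are negative, so H is negative definite: a local maximum.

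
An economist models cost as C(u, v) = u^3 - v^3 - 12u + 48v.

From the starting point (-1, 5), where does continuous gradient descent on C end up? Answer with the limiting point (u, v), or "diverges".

diverges

C is separable, so gradient descent decouples: u follows -∂C/∂u, v follows -∂C/∂v.
∂C/∂u = 3(u - 2)(u + 2); at u=-1 this is -9, so u increases.
∂C/∂v = -3(v - 4)(v + 4); at v=5 this is -27, so v increases.
The v-coordinate has no critical point in that direction and runs off to infinity.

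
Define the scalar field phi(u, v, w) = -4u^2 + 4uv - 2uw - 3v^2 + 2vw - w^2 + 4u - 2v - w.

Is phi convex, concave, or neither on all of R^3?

phi is quadratic, so its Hessian is the constant matrix H = [[-8, 4, -2], [4, -6, 2], [-2, 2, -2]].
Leading principal minors: -8, 32, -40.
Signs alternate −, +, − ⇒ H ≺ 0 ⇒ concave.

concave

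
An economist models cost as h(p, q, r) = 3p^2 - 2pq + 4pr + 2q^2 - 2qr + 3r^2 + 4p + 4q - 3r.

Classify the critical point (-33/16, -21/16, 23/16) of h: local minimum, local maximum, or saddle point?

local minimum

The Hessian is constant: H = [[6, -2, 4], [-2, 4, -2], [4, -2, 6]].
Leading principal minors: Δ₁ = 6, Δ₂ = 20, Δ₃ = 64.
All leading minors are positive, so H is positive definite: a local minimum.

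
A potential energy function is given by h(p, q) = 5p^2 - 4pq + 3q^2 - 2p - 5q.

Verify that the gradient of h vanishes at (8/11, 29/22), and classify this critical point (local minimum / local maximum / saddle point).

∇h = (10p - 4q - 2, -4p + 6q - 5); substituting (8/11, 29/22) gives ∇h = (0, 0), so (8/11, 29/22) is indeed a critical point.
The Hessian of h is constant: H = [[10, -4], [-4, 6]].
det(H) = 10·6 − (-4)² = 44.
det(H) > 0 and tr(H) = 16 > 0, so H is positive definite and the point is a local minimum.

local minimum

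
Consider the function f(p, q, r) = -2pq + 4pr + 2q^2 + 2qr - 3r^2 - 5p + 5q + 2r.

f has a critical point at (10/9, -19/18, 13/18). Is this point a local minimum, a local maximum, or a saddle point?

The Hessian is constant: H = [[0, -2, 4], [-2, 4, 2], [4, 2, -6]].
Leading principal minors: Δ₁ = 0, Δ₂ = -4, Δ₃ = -72.
The minors fit neither the all-positive nor the alternating-sign pattern, so H is indefinite: a saddle point.

saddle point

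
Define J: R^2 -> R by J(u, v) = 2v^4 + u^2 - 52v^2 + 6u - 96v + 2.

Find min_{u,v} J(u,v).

-711

J(u,v) separates as P(u) + Q(v) + 2, so its minimum is min P + min Q + 2.
P'(u) = 2u + 6 vanishes at u ∈ {-3}; Q'(v) = 8(v - 4)(v + 1)(v + 3) vanishes at v ∈ {-3, -1, 4}.
Local minima of P (where P''>0): P(-3)=-9. Local minima of Q: Q(-3)=-18, Q(4)=-704.
So the global minimum of J is P(-3) + Q(4) + 2 = -9 − 704 + 2 = -711, attained at (-3, 4).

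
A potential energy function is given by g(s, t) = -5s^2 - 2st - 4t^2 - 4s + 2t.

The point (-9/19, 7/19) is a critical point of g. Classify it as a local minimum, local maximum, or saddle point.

local maximum

The Hessian of g is constant: H = [[-10, -2], [-2, -8]].
det(H) = (-10)·(-8) − (-2)² = 76.
det(H) > 0 and tr(H) = -18 < 0, so H is negative definite and the point is a local maximum.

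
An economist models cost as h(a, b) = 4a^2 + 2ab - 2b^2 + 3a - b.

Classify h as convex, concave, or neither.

neither

h is quadratic, so its Hessian is the constant matrix H = [[8, 2], [2, -4]].
det(H) = -36, tr(H) = 4.
det(H) < 0, so H is indefinite: neither convex nor concave.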